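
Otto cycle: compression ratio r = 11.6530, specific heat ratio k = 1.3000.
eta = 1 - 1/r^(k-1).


r^(k-1) = 2.0890
eta = 1 - 1/2.0890 = 0.5213 = 52.1294%

52.1294%


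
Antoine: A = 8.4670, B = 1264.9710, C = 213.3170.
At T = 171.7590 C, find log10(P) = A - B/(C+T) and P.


C+T = 385.0760
B/(C+T) = 3.2850
log10(P) = 8.4670 - 3.2850 = 5.1820
P = 10^5.1820 = 152058.0808 mmHg

152058.0808 mmHg


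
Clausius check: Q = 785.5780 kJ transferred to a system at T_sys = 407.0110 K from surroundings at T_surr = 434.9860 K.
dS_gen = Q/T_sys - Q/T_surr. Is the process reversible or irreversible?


dS_sys = 785.5780/407.0110 = 1.9301 kJ/K
dS_surr = -785.5780/434.9860 = -1.8060 kJ/K
dS_gen = 1.9301 - 1.8060 = 0.1241 kJ/K (irreversible)

dS_gen = 0.1241 kJ/K, irreversible


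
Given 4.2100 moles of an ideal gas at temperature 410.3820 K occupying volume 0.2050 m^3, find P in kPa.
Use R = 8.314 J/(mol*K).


P = nRT/V = 4.2100 * 8.314 * 410.3820 / 0.2050
= 14364.1661 / 0.2050 = 70069.1031 Pa = 70.0691 kPa

70.0691 kPa


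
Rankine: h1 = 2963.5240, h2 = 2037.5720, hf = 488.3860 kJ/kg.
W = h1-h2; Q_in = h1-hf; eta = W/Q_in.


W = 925.9520 kJ/kg
Q_in = 2475.1380 kJ/kg
eta = 0.3741 = 37.4101%

eta = 37.4101%


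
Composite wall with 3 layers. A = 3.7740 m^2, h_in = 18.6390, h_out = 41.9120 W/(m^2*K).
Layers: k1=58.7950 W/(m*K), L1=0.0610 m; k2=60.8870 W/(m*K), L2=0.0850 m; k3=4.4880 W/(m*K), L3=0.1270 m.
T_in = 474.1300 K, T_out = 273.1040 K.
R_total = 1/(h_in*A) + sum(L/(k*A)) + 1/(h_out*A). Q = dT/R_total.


R_conv_in = 1/(18.6390*3.7740) = 0.0142
R_1 = 0.0610/(58.7950*3.7740) = 0.0003
R_2 = 0.0850/(60.8870*3.7740) = 0.0004
R_3 = 0.1270/(4.4880*3.7740) = 0.0075
R_conv_out = 1/(41.9120*3.7740) = 0.0063
R_total = 0.0287 K/W
Q = 201.0260 / 0.0287 = 7009.0574 W

R_total = 0.0287 K/W, Q = 7009.0574 W


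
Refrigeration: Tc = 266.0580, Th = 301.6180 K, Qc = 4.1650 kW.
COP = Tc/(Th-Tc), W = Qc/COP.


COP = 266.0580 / 35.5600 = 7.4819
W = 4.1650 / 7.4819 = 0.5567 kW

COP = 7.4819, W = 0.5567 kW


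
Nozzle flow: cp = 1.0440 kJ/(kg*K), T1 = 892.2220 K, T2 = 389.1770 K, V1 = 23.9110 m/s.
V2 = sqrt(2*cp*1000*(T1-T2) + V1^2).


dT = 503.0450 K
2*cp*1000*dT = 1050357.9600
V1^2 = 571.7359
V2 = sqrt(1050929.6959) = 1025.1486 m/s

1025.1486 m/s


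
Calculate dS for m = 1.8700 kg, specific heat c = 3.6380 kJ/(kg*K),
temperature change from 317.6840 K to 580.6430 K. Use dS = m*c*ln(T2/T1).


T2/T1 = 1.8277
ln(T2/T1) = 0.6031
dS = 1.8700 * 3.6380 * 0.6031 = 4.1028 kJ/K

4.1028 kJ/K


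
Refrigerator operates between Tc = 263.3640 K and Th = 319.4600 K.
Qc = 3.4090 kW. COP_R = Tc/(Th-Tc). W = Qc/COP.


COP = 263.3640 / 56.0960 = 4.6949
W = 3.4090 / 4.6949 = 0.7261 kW

COP = 4.6949, W = 0.7261 kW


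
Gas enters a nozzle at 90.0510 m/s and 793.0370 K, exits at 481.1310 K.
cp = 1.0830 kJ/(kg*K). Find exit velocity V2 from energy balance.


dT = 311.9060 K
2*cp*1000*dT = 675588.3960
V1^2 = 8109.1826
V2 = sqrt(683697.5786) = 826.8601 m/s

826.8601 m/s


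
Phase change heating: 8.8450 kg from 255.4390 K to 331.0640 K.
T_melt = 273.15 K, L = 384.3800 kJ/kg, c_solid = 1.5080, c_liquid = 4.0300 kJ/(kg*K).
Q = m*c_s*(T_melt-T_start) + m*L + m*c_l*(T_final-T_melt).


Q1 (sensible, solid) = 8.8450 * 1.5080 * 17.7110 = 236.2339 kJ
Q2 (latent) = 8.8450 * 384.3800 = 3399.8411 kJ
Q3 (sensible, liquid) = 8.8450 * 4.0300 * 57.9140 = 2064.3648 kJ
Q_total = 5700.4398 kJ

5700.4398 kJ


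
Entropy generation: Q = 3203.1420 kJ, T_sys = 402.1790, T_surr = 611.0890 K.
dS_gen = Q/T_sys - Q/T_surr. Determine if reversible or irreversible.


dS_sys = 3203.1420/402.1790 = 7.9645 kJ/K
dS_surr = -3203.1420/611.0890 = -5.2417 kJ/K
dS_gen = 7.9645 - 5.2417 = 2.7228 kJ/K (irreversible)

dS_gen = 2.7228 kJ/K, irreversible


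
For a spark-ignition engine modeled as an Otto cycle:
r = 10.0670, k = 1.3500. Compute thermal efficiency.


r^(k-1) = 2.2440
eta = 1 - 1/2.2440 = 0.5544 = 55.4359%

55.4359%


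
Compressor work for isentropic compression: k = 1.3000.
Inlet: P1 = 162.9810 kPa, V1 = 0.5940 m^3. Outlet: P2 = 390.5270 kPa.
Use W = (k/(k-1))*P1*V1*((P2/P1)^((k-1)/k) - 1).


(k-1)/k = 0.2308
(P2/P1)^exp = 1.2234
W = 4.3333 * 162.9810 * 0.5940 * (1.2234 - 1) = 93.7330 kJ

93.7330 kJ


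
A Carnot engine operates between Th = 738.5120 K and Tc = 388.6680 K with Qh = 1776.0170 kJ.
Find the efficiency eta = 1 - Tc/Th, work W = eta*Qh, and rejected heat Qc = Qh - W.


eta = 1 - 388.6680/738.5120 = 0.4737
W = 0.4737 * 1776.0170 = 841.3254 kJ
Qc = 1776.0170 - 841.3254 = 934.6916 kJ

eta = 47.3715%, W = 841.3254 kJ, Qc = 934.6916 kJ


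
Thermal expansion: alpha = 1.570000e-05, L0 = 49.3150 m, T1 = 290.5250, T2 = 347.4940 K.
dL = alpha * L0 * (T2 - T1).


dT = 56.9690 K
dL = 1.570000e-05 * 49.3150 * 56.9690 = 0.044108 m
L_final = 49.359108 m

dL = 0.044108 m


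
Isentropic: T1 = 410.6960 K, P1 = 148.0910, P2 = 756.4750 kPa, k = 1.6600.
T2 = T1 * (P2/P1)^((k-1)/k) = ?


(k-1)/k = 0.3976
(P2/P1)^exp = 1.9125
T2 = 410.6960 * 1.9125 = 785.4529 K

785.4529 K


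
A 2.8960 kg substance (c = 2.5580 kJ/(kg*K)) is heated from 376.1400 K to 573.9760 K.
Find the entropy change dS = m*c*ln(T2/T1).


T2/T1 = 1.5260
ln(T2/T1) = 0.4226
dS = 2.8960 * 2.5580 * 0.4226 = 3.1308 kJ/K

3.1308 kJ/K


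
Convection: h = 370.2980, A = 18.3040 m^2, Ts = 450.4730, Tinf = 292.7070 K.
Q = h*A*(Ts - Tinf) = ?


dT = 157.7660 K
Q = 370.2980 * 18.3040 * 157.7660 = 1069327.6288 W

1069327.6288 W


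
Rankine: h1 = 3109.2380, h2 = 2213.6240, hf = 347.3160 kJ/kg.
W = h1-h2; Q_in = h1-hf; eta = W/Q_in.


W = 895.6140 kJ/kg
Q_in = 2761.9220 kJ/kg
eta = 0.3243 = 32.4272%

eta = 32.4272%


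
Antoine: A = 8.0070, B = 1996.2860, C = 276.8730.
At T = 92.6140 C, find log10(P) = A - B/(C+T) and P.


C+T = 369.4870
B/(C+T) = 5.4029
log10(P) = 8.0070 - 5.4029 = 2.6041
P = 10^2.6041 = 401.9217 mmHg

401.9217 mmHg


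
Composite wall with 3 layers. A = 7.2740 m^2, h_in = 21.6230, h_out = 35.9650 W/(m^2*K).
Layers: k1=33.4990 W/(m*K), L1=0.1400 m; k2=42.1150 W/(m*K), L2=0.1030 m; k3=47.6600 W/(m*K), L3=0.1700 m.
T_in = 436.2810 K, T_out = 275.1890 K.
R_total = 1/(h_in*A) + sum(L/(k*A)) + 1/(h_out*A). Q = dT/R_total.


R_conv_in = 1/(21.6230*7.2740) = 0.0064
R_1 = 0.1400/(33.4990*7.2740) = 0.0006
R_2 = 0.1030/(42.1150*7.2740) = 0.0003
R_3 = 0.1700/(47.6600*7.2740) = 0.0005
R_conv_out = 1/(35.9650*7.2740) = 0.0038
R_total = 0.0116 K/W
Q = 161.0920 / 0.0116 = 13909.4448 W

R_total = 0.0116 K/W, Q = 13909.4448 W


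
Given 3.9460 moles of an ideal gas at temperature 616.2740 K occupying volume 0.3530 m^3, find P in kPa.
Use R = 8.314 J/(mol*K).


P = nRT/V = 3.9460 * 8.314 * 616.2740 / 0.3530
= 20218.1282 / 0.3530 = 57275.1508 Pa = 57.2752 kPa

57.2752 kPa


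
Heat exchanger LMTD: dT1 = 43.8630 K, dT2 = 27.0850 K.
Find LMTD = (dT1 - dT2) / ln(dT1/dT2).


dT1/dT2 = 1.6195
ln(dT1/dT2) = 0.4821
LMTD = 16.7780 / 0.4821 = 34.8026 K

34.8026 K


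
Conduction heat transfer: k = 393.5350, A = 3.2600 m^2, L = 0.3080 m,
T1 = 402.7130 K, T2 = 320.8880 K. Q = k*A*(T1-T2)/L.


dT = 81.8250 K
Q = 393.5350 * 3.2600 * 81.8250 / 0.3080 = 340828.7808 W

340828.7808 W


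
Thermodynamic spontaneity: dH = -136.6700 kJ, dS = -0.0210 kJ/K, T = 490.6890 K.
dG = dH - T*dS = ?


T*dS = 490.6890 * -0.0210 = -10.3045 kJ
dG = -136.6700 + 10.3045 = -126.3655 kJ (spontaneous)

dG = -126.3655 kJ, spontaneous


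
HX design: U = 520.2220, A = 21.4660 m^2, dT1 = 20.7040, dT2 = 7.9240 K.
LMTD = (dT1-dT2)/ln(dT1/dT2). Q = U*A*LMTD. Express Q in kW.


LMTD = 13.3065 K
Q = 520.2220 * 21.4660 * 13.3065 = 148595.1446 W = 148.5951 kW

148.5951 kW


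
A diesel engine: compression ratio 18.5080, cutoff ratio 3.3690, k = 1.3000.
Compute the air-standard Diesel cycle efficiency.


r^(k-1) = 2.4000
rc^k = 4.8501
eta = 0.4791 = 47.9097%

47.9097%


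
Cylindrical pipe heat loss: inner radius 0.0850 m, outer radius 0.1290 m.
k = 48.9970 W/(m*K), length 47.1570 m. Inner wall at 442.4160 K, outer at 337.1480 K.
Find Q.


dT = 105.2680 K
ln(ro/ri) = 0.4172
Q = 2*pi*48.9970*47.1570*105.2680 / 0.4172 = 3663431.2419 W

3663431.2419 W


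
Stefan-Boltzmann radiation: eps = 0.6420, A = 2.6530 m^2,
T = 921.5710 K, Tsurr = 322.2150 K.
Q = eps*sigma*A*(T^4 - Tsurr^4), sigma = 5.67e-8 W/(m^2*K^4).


T^4 = 7.2130e+11
Tsurr^4 = 1.0779e+10
Q = 0.6420 * 5.67e-8 * 2.6530 * 7.1052e+11 = 68616.9552 W

68616.9552 W


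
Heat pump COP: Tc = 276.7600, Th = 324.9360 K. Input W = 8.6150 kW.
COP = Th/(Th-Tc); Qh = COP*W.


COP = 324.9360 / 48.1760 = 6.7448
Qh = 6.7448 * 8.6150 = 58.1062 kW

COP = 6.7448, Qh = 58.1062 kW


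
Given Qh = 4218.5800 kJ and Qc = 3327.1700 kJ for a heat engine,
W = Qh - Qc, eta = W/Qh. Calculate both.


W = 4218.5800 - 3327.1700 = 891.4100 kJ
eta = 891.4100 / 4218.5800 = 0.2113 = 21.1306%

W = 891.4100 kJ, eta = 21.1306%


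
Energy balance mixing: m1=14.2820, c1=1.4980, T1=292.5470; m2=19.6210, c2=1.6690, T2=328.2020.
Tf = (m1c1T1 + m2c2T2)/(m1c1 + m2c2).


num = 17006.6563
den = 54.1419
Tf = 314.1127 K

314.1127 K


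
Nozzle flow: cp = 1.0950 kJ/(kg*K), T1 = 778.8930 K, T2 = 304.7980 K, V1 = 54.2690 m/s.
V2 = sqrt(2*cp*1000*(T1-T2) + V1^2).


dT = 474.0950 K
2*cp*1000*dT = 1038268.0500
V1^2 = 2945.1244
V2 = sqrt(1041213.1744) = 1020.3985 m/s

1020.3985 m/s


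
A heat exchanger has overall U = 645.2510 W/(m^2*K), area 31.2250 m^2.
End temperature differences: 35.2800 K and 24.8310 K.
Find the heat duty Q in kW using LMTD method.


LMTD = 29.7503 K
Q = 645.2510 * 31.2250 * 29.7503 = 599407.9117 W = 599.4079 kW

599.4079 kW


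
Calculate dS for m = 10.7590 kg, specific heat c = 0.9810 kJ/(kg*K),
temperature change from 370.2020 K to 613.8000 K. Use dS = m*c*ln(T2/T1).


T2/T1 = 1.6580
ln(T2/T1) = 0.5056
dS = 10.7590 * 0.9810 * 0.5056 = 5.3366 kJ/K

5.3366 kJ/K


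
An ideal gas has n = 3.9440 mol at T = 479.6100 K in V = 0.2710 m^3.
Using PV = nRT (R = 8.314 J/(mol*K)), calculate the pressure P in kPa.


P = nRT/V = 3.9440 * 8.314 * 479.6100 / 0.2710
= 15726.6114 / 0.2710 = 58031.7764 Pa = 58.0318 kPa

58.0318 kPa


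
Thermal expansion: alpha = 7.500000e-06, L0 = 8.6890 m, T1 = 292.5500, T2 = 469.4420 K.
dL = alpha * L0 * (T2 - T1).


dT = 176.8920 K
dL = 7.500000e-06 * 8.6890 * 176.8920 = 0.011528 m
L_final = 8.700528 m

dL = 0.011528 m


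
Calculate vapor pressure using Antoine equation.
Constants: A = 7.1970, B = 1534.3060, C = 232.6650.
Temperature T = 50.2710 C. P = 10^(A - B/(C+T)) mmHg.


C+T = 282.9360
B/(C+T) = 5.4228
log10(P) = 7.1970 - 5.4228 = 1.7742
P = 10^1.7742 = 59.4563 mmHg

59.4563 mmHg


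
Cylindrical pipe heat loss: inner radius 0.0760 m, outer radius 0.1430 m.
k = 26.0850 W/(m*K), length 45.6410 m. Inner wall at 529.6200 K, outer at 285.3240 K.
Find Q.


dT = 244.2960 K
ln(ro/ri) = 0.6321
Q = 2*pi*26.0850*45.6410*244.2960 / 0.6321 = 2891003.8470 W

2891003.8470 W


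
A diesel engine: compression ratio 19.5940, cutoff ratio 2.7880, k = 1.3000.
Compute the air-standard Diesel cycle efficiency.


r^(k-1) = 2.4414
rc^k = 3.7921
eta = 0.5080 = 50.7978%

50.7978%


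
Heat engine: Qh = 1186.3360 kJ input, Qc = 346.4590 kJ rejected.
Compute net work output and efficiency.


W = 1186.3360 - 346.4590 = 839.8770 kJ
eta = 839.8770 / 1186.3360 = 0.7080 = 70.7959%

W = 839.8770 kJ, eta = 70.7959%


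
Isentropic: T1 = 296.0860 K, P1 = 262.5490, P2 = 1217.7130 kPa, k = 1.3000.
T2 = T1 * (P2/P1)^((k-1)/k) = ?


(k-1)/k = 0.2308
(P2/P1)^exp = 1.4249
T2 = 296.0860 * 1.4249 = 421.8785 K

421.8785 K


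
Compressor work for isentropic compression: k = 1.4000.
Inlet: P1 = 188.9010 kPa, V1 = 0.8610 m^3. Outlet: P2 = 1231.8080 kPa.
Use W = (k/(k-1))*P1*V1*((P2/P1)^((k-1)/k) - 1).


(k-1)/k = 0.2857
(P2/P1)^exp = 1.7087
W = 3.5000 * 188.9010 * 0.8610 * (1.7087 - 1) = 403.4159 kJ

403.4159 kJ


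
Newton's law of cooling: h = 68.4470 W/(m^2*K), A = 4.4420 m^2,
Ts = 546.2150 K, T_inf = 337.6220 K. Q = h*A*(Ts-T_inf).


dT = 208.5930 K
Q = 68.4470 * 4.4420 * 208.5930 = 63420.9440 W

63420.9440 W


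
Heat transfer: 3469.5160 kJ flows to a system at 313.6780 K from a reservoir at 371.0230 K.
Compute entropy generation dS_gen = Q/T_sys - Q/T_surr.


dS_sys = 3469.5160/313.6780 = 11.0608 kJ/K
dS_surr = -3469.5160/371.0230 = -9.3512 kJ/K
dS_gen = 11.0608 - 9.3512 = 1.7095 kJ/K (irreversible)

dS_gen = 1.7095 kJ/K, irreversible


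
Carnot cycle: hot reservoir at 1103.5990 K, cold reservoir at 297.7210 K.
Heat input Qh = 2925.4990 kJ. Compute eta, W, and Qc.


eta = 1 - 297.7210/1103.5990 = 0.7302
W = 0.7302 * 2925.4990 = 2136.2789 kJ
Qc = 2925.4990 - 2136.2789 = 789.2201 kJ

eta = 73.0227%, W = 2136.2789 kJ, Qc = 789.2201 kJ


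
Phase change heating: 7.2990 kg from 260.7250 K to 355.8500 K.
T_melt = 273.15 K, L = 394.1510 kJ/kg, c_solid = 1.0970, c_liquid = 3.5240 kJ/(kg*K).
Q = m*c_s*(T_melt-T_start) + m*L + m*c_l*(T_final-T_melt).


Q1 (sensible, solid) = 7.2990 * 1.0970 * 12.4250 = 99.4870 kJ
Q2 (latent) = 7.2990 * 394.1510 = 2876.9081 kJ
Q3 (sensible, liquid) = 7.2990 * 3.5240 * 82.7000 = 2127.1826 kJ
Q_total = 5103.5778 kJ

5103.5778 kJ


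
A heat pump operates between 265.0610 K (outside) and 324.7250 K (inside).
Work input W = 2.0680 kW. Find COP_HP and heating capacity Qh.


COP = 324.7250 / 59.6640 = 5.4426
Qh = 5.4426 * 2.0680 = 11.2552 kW

COP = 5.4426, Qh = 11.2552 kW


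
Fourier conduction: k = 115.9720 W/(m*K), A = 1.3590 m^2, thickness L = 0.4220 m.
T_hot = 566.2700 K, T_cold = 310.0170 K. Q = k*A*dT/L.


dT = 256.2530 K
Q = 115.9720 * 1.3590 * 256.2530 / 0.4220 = 95703.7843 W

95703.7843 W


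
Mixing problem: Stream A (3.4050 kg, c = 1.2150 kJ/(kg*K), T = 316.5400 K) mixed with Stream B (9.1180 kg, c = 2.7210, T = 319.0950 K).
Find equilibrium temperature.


num = 9226.3216
den = 28.9472
Tf = 318.7298 K

318.7298 K


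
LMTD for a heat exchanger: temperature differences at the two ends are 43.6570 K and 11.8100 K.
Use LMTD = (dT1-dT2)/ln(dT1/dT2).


dT1/dT2 = 3.6966
ln(dT1/dT2) = 1.3074
LMTD = 31.8470 / 1.3074 = 24.3587 K

24.3587 K


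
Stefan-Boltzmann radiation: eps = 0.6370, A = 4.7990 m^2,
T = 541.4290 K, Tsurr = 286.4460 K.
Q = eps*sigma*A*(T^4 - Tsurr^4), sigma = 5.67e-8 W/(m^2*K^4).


T^4 = 8.5934e+10
Tsurr^4 = 6.7324e+09
Q = 0.6370 * 5.67e-8 * 4.7990 * 7.9202e+10 = 13728.0298 W

13728.0298 W


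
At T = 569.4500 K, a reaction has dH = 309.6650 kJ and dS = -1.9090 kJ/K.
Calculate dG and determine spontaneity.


T*dS = 569.4500 * -1.9090 = -1087.0801 kJ
dG = 309.6650 + 1087.0801 = 1396.7450 kJ (non-spontaneous)

dG = 1396.7450 kJ, non-spontaneous


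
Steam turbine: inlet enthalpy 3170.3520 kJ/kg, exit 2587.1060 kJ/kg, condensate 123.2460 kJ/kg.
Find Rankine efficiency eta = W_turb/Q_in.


W = 583.2460 kJ/kg
Q_in = 3047.1060 kJ/kg
eta = 0.1914 = 19.1410%

eta = 19.1410%


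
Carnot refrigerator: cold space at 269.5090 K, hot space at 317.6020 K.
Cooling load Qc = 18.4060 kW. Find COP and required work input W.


COP = 269.5090 / 48.0930 = 5.6039
W = 18.4060 / 5.6039 = 3.2845 kW

COP = 5.6039, W = 3.2845 kW


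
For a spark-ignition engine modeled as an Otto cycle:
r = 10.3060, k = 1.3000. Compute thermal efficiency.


r^(k-1) = 2.0134
eta = 1 - 1/2.0134 = 0.5033 = 50.3324%

50.3324%


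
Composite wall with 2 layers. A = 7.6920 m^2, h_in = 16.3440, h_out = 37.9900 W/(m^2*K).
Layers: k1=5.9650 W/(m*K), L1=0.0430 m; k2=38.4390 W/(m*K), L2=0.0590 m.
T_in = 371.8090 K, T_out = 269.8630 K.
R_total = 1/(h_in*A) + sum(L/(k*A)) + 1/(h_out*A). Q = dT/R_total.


R_conv_in = 1/(16.3440*7.6920) = 0.0080
R_1 = 0.0430/(5.9650*7.6920) = 0.0009
R_2 = 0.0590/(38.4390*7.6920) = 0.0002
R_conv_out = 1/(37.9900*7.6920) = 0.0034
R_total = 0.0125 K/W
Q = 101.9460 / 0.0125 = 8147.1333 W

R_total = 0.0125 K/W, Q = 8147.1333 W


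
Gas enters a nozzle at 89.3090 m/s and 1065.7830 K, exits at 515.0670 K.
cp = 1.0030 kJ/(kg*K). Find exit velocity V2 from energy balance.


dT = 550.7160 K
2*cp*1000*dT = 1104736.2960
V1^2 = 7976.0975
V2 = sqrt(1112712.3935) = 1054.8518 m/s

1054.8518 m/s


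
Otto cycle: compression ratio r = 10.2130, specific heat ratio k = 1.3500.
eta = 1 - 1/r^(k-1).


r^(k-1) = 2.2553
eta = 1 - 1/2.2553 = 0.5566 = 55.6599%

55.6599%


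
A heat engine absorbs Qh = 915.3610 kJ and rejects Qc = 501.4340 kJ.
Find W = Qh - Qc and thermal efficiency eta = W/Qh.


W = 915.3610 - 501.4340 = 413.9270 kJ
eta = 413.9270 / 915.3610 = 0.4522 = 45.2201%

W = 413.9270 kJ, eta = 45.2201%


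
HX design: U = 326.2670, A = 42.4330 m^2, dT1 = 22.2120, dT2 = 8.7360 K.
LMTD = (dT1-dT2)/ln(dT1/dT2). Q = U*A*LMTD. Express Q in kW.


LMTD = 14.4409 K
Q = 326.2670 * 42.4330 * 14.4409 = 199927.4118 W = 199.9274 kW

199.9274 kW


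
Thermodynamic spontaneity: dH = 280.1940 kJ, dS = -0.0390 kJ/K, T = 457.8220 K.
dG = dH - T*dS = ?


T*dS = 457.8220 * -0.0390 = -17.8551 kJ
dG = 280.1940 + 17.8551 = 298.0491 kJ (non-spontaneous)

dG = 298.0491 kJ, non-spontaneous


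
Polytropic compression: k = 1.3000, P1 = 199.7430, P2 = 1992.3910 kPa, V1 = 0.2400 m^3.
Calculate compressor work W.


(k-1)/k = 0.2308
(P2/P1)^exp = 1.7003
W = 4.3333 * 199.7430 * 0.2400 * (1.7003 - 1) = 145.4675 kJ

145.4675 kJ


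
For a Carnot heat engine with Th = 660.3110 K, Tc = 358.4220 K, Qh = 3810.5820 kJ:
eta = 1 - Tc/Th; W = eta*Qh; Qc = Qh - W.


eta = 1 - 358.4220/660.3110 = 0.4572
W = 0.4572 * 3810.5820 = 1742.1681 kJ
Qc = 3810.5820 - 1742.1681 = 2068.4139 kJ

eta = 45.7192%, W = 1742.1681 kJ, Qc = 2068.4139 kJ


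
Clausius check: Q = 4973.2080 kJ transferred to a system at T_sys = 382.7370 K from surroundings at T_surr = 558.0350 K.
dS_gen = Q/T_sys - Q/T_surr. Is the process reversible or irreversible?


dS_sys = 4973.2080/382.7370 = 12.9938 kJ/K
dS_surr = -4973.2080/558.0350 = -8.9120 kJ/K
dS_gen = 12.9938 - 8.9120 = 4.0818 kJ/K (irreversible)

dS_gen = 4.0818 kJ/K, irreversible


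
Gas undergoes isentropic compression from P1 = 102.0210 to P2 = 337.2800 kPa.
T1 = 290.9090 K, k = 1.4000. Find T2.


(k-1)/k = 0.2857
(P2/P1)^exp = 1.4073
T2 = 290.9090 * 1.4073 = 409.3821 K

409.3821 K


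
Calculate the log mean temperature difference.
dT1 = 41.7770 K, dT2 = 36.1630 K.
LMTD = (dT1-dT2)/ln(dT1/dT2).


dT1/dT2 = 1.1552
ln(dT1/dT2) = 0.1443
LMTD = 5.6140 / 0.1443 = 38.9025 K

38.9025 K


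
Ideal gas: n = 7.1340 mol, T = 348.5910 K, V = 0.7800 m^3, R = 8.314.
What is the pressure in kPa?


P = nRT/V = 7.1340 * 8.314 * 348.5910 / 0.7800
= 20675.6559 / 0.7800 = 26507.2511 Pa = 26.5073 kPa

26.5073 kPa


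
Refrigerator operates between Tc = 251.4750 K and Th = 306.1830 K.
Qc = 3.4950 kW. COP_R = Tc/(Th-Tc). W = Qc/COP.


COP = 251.4750 / 54.7080 = 4.5967
W = 3.4950 / 4.5967 = 0.7603 kW

COP = 4.5967, W = 0.7603 kW


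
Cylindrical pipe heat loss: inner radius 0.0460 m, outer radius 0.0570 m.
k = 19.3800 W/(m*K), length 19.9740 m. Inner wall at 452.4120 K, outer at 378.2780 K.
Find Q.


dT = 74.1340 K
ln(ro/ri) = 0.2144
Q = 2*pi*19.3800*19.9740*74.1340 / 0.2144 = 840952.2640 W

840952.2640 W


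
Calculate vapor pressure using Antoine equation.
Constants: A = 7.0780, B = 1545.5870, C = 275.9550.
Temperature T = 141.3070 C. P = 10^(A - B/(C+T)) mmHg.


C+T = 417.2620
B/(C+T) = 3.7041
log10(P) = 7.0780 - 3.7041 = 3.3739
P = 10^3.3739 = 2365.2859 mmHg

2365.2859 mmHg


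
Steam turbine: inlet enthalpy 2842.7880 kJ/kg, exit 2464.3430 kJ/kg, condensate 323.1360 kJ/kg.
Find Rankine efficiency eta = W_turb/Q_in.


W = 378.4450 kJ/kg
Q_in = 2519.6520 kJ/kg
eta = 0.1502 = 15.0197%

eta = 15.0197%


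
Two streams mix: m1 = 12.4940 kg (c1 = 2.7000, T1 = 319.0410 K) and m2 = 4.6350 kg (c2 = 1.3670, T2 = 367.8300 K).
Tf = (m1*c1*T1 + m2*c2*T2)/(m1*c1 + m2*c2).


num = 13093.0527
den = 40.0698
Tf = 326.7558 K

326.7558 K


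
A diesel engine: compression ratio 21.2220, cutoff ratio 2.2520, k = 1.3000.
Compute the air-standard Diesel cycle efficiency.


r^(k-1) = 2.5006
rc^k = 2.8730
eta = 0.5398 = 53.9787%

53.9787%


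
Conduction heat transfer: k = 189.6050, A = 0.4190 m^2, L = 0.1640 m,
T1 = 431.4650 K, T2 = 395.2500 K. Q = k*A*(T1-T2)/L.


dT = 36.2150 K
Q = 189.6050 * 0.4190 * 36.2150 / 0.1640 = 17543.1853 W

17543.1853 W


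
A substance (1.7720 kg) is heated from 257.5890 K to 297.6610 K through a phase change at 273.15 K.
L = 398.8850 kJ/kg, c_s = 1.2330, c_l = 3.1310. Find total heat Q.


Q1 (sensible, solid) = 1.7720 * 1.2330 * 15.5610 = 33.9989 kJ
Q2 (latent) = 1.7720 * 398.8850 = 706.8242 kJ
Q3 (sensible, liquid) = 1.7720 * 3.1310 * 24.5110 = 135.9903 kJ
Q_total = 876.8133 kJ

876.8133 kJ


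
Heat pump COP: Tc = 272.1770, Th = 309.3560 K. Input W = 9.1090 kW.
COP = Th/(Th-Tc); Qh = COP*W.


COP = 309.3560 / 37.1790 = 8.3207
Qh = 8.3207 * 9.1090 = 75.7934 kW

COP = 8.3207, Qh = 75.7934 kW


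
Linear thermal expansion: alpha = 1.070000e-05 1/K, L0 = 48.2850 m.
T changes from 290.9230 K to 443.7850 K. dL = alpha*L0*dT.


dT = 152.8620 K
dL = 1.070000e-05 * 48.2850 * 152.8620 = 0.078976 m
L_final = 48.363976 m

dL = 0.078976 m


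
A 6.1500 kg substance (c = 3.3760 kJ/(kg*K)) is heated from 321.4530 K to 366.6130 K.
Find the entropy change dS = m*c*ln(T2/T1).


T2/T1 = 1.1405
ln(T2/T1) = 0.1315
dS = 6.1500 * 3.3760 * 0.1315 = 2.7293 kJ/K

2.7293 kJ/K


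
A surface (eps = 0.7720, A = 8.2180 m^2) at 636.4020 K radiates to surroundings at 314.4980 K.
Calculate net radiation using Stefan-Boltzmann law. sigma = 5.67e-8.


T^4 = 1.6403e+11
Tsurr^4 = 9.7830e+09
Q = 0.7720 * 5.67e-8 * 8.2180 * 1.5425e+11 = 55486.3675 W

55486.3675 W


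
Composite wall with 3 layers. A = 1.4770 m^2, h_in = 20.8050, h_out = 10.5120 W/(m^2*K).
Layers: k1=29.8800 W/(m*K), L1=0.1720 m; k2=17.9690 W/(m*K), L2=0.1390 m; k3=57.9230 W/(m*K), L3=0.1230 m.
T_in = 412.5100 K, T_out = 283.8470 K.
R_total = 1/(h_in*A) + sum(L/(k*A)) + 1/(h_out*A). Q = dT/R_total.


R_conv_in = 1/(20.8050*1.4770) = 0.0325
R_1 = 0.1720/(29.8800*1.4770) = 0.0039
R_2 = 0.1390/(17.9690*1.4770) = 0.0052
R_3 = 0.1230/(57.9230*1.4770) = 0.0014
R_conv_out = 1/(10.5120*1.4770) = 0.0644
R_total = 0.1075 K/W
Q = 128.6630 / 0.1075 = 1196.6190 W

R_total = 0.1075 K/W, Q = 1196.6190 W


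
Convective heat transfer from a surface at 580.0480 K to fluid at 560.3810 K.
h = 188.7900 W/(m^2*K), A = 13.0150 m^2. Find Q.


dT = 19.6670 K
Q = 188.7900 * 13.0150 * 19.6670 = 48323.8221 W

48323.8221 W


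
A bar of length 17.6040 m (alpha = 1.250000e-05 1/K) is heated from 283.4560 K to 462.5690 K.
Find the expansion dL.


dT = 179.1130 K
dL = 1.250000e-05 * 17.6040 * 179.1130 = 0.039414 m
L_final = 17.643414 m

dL = 0.039414 m


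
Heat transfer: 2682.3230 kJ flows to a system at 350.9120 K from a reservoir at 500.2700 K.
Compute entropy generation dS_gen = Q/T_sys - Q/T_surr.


dS_sys = 2682.3230/350.9120 = 7.6439 kJ/K
dS_surr = -2682.3230/500.2700 = -5.3618 kJ/K
dS_gen = 7.6439 - 5.3618 = 2.2821 kJ/K (irreversible)

dS_gen = 2.2821 kJ/K, irreversible


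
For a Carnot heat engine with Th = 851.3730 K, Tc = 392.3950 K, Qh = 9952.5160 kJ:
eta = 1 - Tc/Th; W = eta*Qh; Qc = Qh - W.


eta = 1 - 392.3950/851.3730 = 0.5391
W = 0.5391 * 9952.5160 = 5365.4343 kJ
Qc = 9952.5160 - 5365.4343 = 4587.0817 kJ

eta = 53.9103%, W = 5365.4343 kJ, Qc = 4587.0817 kJ


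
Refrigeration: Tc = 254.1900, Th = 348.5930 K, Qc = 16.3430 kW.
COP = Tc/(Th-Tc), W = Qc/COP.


COP = 254.1900 / 94.4030 = 2.6926
W = 16.3430 / 2.6926 = 6.0696 kW

COP = 2.6926, W = 6.0696 kW


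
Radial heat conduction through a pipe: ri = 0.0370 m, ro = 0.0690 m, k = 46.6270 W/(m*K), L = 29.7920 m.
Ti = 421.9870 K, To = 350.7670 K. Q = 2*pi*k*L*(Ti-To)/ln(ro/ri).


dT = 71.2200 K
ln(ro/ri) = 0.6232
Q = 2*pi*46.6270*29.7920*71.2200 / 0.6232 = 997469.1581 W

997469.1581 W


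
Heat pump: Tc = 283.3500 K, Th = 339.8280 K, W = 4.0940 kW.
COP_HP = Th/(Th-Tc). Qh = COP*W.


COP = 339.8280 / 56.4780 = 6.0170
Qh = 6.0170 * 4.0940 = 24.6336 kW

COP = 6.0170, Qh = 24.6336 kW


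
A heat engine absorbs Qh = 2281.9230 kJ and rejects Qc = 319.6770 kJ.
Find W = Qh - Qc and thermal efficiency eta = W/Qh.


W = 2281.9230 - 319.6770 = 1962.2460 kJ
eta = 1962.2460 / 2281.9230 = 0.8599 = 85.9909%

W = 1962.2460 kJ, eta = 85.9909%


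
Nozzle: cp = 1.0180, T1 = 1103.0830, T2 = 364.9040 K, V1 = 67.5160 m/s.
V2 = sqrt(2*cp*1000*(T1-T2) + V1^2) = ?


dT = 738.1790 K
2*cp*1000*dT = 1502932.4440
V1^2 = 4558.4103
V2 = sqrt(1507490.8543) = 1227.7992 m/s

1227.7992 m/s


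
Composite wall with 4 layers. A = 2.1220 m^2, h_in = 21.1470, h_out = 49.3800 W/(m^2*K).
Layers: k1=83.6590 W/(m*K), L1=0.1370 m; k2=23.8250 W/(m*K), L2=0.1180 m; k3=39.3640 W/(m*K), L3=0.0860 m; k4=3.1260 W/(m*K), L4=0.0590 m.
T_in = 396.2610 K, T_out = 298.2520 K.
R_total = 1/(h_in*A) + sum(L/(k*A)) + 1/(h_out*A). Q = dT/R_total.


R_conv_in = 1/(21.1470*2.1220) = 0.0223
R_1 = 0.1370/(83.6590*2.1220) = 0.0008
R_2 = 0.1180/(23.8250*2.1220) = 0.0023
R_3 = 0.0860/(39.3640*2.1220) = 0.0010
R_4 = 0.0590/(3.1260*2.1220) = 0.0089
R_conv_out = 1/(49.3800*2.1220) = 0.0095
R_total = 0.0449 K/W
Q = 98.0090 / 0.0449 = 2184.8826 W

R_total = 0.0449 K/W, Q = 2184.8826 W


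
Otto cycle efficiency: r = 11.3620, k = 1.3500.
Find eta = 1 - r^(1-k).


r^(k-1) = 2.3410
eta = 1 - 1/2.3410 = 0.5728 = 57.2840%

57.2840%


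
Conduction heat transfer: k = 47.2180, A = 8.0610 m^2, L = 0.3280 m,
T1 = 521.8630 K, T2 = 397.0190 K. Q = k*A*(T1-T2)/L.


dT = 124.8440 K
Q = 47.2180 * 8.0610 * 124.8440 / 0.3280 = 144873.9630 W

144873.9630 W


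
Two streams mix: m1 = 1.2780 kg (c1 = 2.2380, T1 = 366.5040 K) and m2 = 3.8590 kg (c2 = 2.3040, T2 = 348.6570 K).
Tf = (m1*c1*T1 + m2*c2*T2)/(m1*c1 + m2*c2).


num = 4148.2184
den = 11.7513
Tf = 353.0008 K

353.0008 K


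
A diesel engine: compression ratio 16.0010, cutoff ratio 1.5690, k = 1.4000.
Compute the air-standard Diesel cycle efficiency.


r^(k-1) = 3.0315
rc^k = 1.8788
eta = 0.6361 = 63.6108%

63.6108%


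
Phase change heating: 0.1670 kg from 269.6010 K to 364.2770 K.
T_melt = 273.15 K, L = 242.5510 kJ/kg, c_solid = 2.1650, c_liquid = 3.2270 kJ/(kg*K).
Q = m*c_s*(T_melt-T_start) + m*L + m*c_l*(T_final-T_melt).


Q1 (sensible, solid) = 0.1670 * 2.1650 * 3.5490 = 1.2832 kJ
Q2 (latent) = 0.1670 * 242.5510 = 40.5060 kJ
Q3 (sensible, liquid) = 0.1670 * 3.2270 * 91.1270 = 49.1092 kJ
Q_total = 90.8983 kJ

90.8983 kJ


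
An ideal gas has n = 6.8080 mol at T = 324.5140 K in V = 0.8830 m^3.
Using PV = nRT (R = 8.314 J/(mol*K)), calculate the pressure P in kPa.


P = nRT/V = 6.8080 * 8.314 * 324.5140 / 0.8830
= 18368.0480 / 0.8830 = 20801.8663 Pa = 20.8019 kPa

20.8019 kPa


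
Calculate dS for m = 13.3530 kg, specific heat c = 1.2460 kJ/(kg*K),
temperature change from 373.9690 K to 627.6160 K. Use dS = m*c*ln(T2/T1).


T2/T1 = 1.6783
ln(T2/T1) = 0.5178
dS = 13.3530 * 1.2460 * 0.5178 = 8.6143 kJ/K

8.6143 kJ/K


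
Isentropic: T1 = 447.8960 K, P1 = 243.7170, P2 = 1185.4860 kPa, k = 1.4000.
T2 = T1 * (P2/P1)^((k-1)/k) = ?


(k-1)/k = 0.2857
(P2/P1)^exp = 1.5714
T2 = 447.8960 * 1.5714 = 703.8270 K

703.8270 K


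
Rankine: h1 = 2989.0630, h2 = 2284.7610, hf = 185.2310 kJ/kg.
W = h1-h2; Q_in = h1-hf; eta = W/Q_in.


W = 704.3020 kJ/kg
Q_in = 2803.8320 kJ/kg
eta = 0.2512 = 25.1193%

eta = 25.1193%


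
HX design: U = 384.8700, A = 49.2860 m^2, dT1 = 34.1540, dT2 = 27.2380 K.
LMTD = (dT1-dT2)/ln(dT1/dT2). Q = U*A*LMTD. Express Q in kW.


LMTD = 30.5657 K
Q = 384.8700 * 49.2860 * 30.5657 = 579791.7959 W = 579.7918 kW

579.7918 kW


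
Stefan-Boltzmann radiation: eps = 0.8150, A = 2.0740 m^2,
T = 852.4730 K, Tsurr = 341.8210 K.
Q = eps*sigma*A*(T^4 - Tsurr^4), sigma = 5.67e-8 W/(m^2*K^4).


T^4 = 5.2811e+11
Tsurr^4 = 1.3652e+10
Q = 0.8150 * 5.67e-8 * 2.0740 * 5.1446e+11 = 49305.7387 W

49305.7387 W


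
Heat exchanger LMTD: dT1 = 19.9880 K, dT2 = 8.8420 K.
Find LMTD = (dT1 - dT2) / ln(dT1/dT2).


dT1/dT2 = 2.2606
ln(dT1/dT2) = 0.8156
LMTD = 11.1460 / 0.8156 = 13.6657 K

13.6657 K


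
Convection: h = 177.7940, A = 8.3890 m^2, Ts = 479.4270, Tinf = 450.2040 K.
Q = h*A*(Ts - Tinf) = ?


dT = 29.2230 K
Q = 177.7940 * 8.3890 * 29.2230 = 43586.5097 W

43586.5097 W


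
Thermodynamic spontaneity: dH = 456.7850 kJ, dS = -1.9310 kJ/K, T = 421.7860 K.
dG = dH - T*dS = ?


T*dS = 421.7860 * -1.9310 = -814.4688 kJ
dG = 456.7850 + 814.4688 = 1271.2538 kJ (non-spontaneous)

dG = 1271.2538 kJ, non-spontaneous


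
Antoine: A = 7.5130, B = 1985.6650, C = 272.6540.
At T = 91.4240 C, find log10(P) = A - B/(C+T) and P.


C+T = 364.0780
B/(C+T) = 5.4540
log10(P) = 7.5130 - 5.4540 = 2.0590
P = 10^2.0590 = 114.5632 mmHg

114.5632 mmHg


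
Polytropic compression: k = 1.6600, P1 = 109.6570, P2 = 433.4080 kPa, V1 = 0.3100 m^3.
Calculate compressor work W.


(k-1)/k = 0.3976
(P2/P1)^exp = 1.7271
W = 2.5152 * 109.6570 * 0.3100 * (1.7271 - 1) = 62.1626 kJ

62.1626 kJ


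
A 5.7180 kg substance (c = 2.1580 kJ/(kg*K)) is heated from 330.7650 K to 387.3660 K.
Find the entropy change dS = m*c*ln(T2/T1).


T2/T1 = 1.1711
ln(T2/T1) = 0.1580
dS = 5.7180 * 2.1580 * 0.1580 = 1.9492 kJ/K

1.9492 kJ/K


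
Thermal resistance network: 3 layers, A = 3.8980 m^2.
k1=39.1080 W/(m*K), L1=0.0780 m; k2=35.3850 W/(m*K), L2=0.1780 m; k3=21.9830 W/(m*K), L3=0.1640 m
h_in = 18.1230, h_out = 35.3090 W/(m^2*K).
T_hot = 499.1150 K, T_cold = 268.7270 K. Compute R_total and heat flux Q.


R_conv_in = 1/(18.1230*3.8980) = 0.0142
R_1 = 0.0780/(39.1080*3.8980) = 0.0005
R_2 = 0.1780/(35.3850*3.8980) = 0.0013
R_3 = 0.1640/(21.9830*3.8980) = 0.0019
R_conv_out = 1/(35.3090*3.8980) = 0.0073
R_total = 0.0251 K/W
Q = 230.3880 / 0.0251 = 9165.1974 W

R_total = 0.0251 K/W, Q = 9165.1974 W


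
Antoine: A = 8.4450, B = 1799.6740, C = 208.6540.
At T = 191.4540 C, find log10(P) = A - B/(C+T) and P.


C+T = 400.1080
B/(C+T) = 4.4980
log10(P) = 8.4450 - 4.4980 = 3.9470
P = 10^3.9470 = 8851.7564 mmHg

8851.7564 mmHg


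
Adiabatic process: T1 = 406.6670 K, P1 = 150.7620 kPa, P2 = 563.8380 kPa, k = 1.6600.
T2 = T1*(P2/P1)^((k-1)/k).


(k-1)/k = 0.3976
(P2/P1)^exp = 1.6895
T2 = 406.6670 * 1.6895 = 687.0740 K

687.0740 K


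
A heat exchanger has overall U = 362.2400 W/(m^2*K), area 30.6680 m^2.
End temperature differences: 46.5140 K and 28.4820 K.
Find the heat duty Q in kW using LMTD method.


LMTD = 36.7639 K
Q = 362.2400 * 30.6680 * 36.7639 = 408416.7452 W = 408.4167 kW

408.4167 kW


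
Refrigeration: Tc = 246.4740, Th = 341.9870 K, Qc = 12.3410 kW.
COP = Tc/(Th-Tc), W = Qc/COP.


COP = 246.4740 / 95.5130 = 2.5805
W = 12.3410 / 2.5805 = 4.7824 kW

COP = 2.5805, W = 4.7824 kW


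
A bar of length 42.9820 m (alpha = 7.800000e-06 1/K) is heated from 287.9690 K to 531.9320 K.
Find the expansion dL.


dT = 243.9630 K
dL = 7.800000e-06 * 42.9820 * 243.9630 = 0.081791 m
L_final = 43.063791 m

dL = 0.081791 m


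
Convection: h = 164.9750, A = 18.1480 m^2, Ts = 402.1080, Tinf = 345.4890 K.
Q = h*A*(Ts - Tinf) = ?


dT = 56.6190 K
Q = 164.9750 * 18.1480 * 56.6190 = 169515.3779 W

169515.3779 W


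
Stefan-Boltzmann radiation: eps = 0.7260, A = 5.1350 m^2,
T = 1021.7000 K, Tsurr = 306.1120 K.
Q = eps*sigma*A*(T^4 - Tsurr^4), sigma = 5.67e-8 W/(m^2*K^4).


T^4 = 1.0897e+12
Tsurr^4 = 8.7805e+09
Q = 0.7260 * 5.67e-8 * 5.1350 * 1.0809e+12 = 228475.6784 W

228475.6784 W


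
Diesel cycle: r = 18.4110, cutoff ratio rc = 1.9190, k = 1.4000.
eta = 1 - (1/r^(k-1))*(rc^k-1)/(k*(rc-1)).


r^(k-1) = 3.2065
rc^k = 2.4906
eta = 0.6387 = 63.8683%

63.8683%


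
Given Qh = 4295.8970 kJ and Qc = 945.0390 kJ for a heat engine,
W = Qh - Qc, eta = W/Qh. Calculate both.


W = 4295.8970 - 945.0390 = 3350.8580 kJ
eta = 3350.8580 / 4295.8970 = 0.7800 = 78.0014%

W = 3350.8580 kJ, eta = 78.0014%


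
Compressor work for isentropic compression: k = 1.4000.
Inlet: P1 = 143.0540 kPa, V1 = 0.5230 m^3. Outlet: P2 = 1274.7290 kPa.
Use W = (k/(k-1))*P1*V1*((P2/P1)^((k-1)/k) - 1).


(k-1)/k = 0.2857
(P2/P1)^exp = 1.8681
W = 3.5000 * 143.0540 * 0.5230 * (1.8681 - 1) = 227.3266 kJ

227.3266 kJ


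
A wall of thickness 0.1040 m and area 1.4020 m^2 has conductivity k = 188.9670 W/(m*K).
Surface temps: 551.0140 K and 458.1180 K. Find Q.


dT = 92.8960 K
Q = 188.9670 * 1.4020 * 92.8960 / 0.1040 = 236645.1766 W

236645.1766 W


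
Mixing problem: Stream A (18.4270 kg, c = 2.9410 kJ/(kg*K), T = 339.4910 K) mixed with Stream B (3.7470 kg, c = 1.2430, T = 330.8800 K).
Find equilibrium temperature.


num = 19939.3903
den = 58.8513
Tf = 338.8095 K

338.8095 K


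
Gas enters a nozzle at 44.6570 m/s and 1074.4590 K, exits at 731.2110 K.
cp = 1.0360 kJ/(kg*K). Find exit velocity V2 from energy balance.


dT = 343.2480 K
2*cp*1000*dT = 711209.8560
V1^2 = 1994.2476
V2 = sqrt(713204.1036) = 844.5141 m/s

844.5141 m/s


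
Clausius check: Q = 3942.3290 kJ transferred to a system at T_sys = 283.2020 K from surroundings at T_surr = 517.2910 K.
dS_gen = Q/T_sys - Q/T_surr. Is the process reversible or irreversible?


dS_sys = 3942.3290/283.2020 = 13.9206 kJ/K
dS_surr = -3942.3290/517.2910 = -7.6211 kJ/K
dS_gen = 13.9206 - 7.6211 = 6.2994 kJ/K (irreversible)

dS_gen = 6.2994 kJ/K, irreversible


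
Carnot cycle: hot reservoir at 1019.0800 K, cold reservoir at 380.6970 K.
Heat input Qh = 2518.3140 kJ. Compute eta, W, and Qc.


eta = 1 - 380.6970/1019.0800 = 0.6264
W = 0.6264 * 2518.3140 = 1577.5492 kJ
Qc = 2518.3140 - 1577.5492 = 940.7648 kJ

eta = 62.6431%, W = 1577.5492 kJ, Qc = 940.7648 kJ


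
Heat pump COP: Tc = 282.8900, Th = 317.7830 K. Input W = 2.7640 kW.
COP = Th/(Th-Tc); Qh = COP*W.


COP = 317.7830 / 34.8930 = 9.1074
Qh = 9.1074 * 2.7640 = 25.1727 kW

COP = 9.1074, Qh = 25.1727 kW


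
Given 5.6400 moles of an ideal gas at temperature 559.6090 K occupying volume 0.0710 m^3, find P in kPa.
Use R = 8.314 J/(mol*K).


P = nRT/V = 5.6400 * 8.314 * 559.6090 / 0.0710
= 26240.6032 / 0.0710 = 369585.9611 Pa = 369.5860 kPa

369.5860 kPa


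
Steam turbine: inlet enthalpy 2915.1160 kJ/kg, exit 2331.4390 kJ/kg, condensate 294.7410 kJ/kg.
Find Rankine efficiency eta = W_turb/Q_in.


W = 583.6770 kJ/kg
Q_in = 2620.3750 kJ/kg
eta = 0.2227 = 22.2746%

eta = 22.2746%


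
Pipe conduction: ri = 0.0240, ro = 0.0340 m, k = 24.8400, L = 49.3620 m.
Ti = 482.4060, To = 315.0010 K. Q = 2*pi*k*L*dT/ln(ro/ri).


dT = 167.4050 K
ln(ro/ri) = 0.3483
Q = 2*pi*24.8400*49.3620*167.4050 / 0.3483 = 3702804.7428 W

3702804.7428 W


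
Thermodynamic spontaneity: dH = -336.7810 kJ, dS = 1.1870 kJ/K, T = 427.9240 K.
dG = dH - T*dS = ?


T*dS = 427.9240 * 1.1870 = 507.9458 kJ
dG = -336.7810 - 507.9458 = -844.7268 kJ (spontaneous)

dG = -844.7268 kJ, spontaneous


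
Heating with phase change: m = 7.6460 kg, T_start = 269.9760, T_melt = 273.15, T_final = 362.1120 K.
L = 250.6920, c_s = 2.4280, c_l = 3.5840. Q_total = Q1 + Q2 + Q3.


Q1 (sensible, solid) = 7.6460 * 2.4280 * 3.1740 = 58.9237 kJ
Q2 (latent) = 7.6460 * 250.6920 = 1916.7910 kJ
Q3 (sensible, liquid) = 7.6460 * 3.5840 * 88.9620 = 2437.8492 kJ
Q_total = 4413.5639 kJ

4413.5639 kJ


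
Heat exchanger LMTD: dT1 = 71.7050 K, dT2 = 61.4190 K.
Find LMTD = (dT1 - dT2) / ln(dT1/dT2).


dT1/dT2 = 1.1675
ln(dT1/dT2) = 0.1548
LMTD = 10.2860 / 0.1548 = 66.4293 K

66.4293 K


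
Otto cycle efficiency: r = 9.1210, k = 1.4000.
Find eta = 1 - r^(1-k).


r^(k-1) = 2.4211
eta = 1 - 1/2.4211 = 0.5870 = 58.6969%

58.6969%


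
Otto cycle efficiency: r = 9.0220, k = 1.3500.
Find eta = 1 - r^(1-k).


r^(k-1) = 2.1595
eta = 1 - 1/2.1595 = 0.5369 = 53.6933%

53.6933%


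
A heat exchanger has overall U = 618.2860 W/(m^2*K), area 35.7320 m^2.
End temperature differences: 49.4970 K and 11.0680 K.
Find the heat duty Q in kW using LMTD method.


LMTD = 25.6560 K
Q = 618.2860 * 35.7320 * 25.6560 = 566808.4786 W = 566.8085 kW

566.8085 kW


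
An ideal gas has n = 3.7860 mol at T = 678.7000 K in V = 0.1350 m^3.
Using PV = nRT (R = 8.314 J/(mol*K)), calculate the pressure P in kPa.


P = nRT/V = 3.7860 * 8.314 * 678.7000 / 0.1350
= 21363.3069 / 0.1350 = 158246.7176 Pa = 158.2467 kPa

158.2467 kPa


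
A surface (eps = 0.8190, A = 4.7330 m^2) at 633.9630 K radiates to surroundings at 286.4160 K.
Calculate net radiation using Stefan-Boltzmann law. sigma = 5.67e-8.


T^4 = 1.6153e+11
Tsurr^4 = 6.7296e+09
Q = 0.8190 * 5.67e-8 * 4.7330 * 1.5480e+11 = 34023.4314 W

34023.4314 W


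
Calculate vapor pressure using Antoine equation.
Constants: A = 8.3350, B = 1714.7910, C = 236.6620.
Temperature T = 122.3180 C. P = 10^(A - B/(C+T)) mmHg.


C+T = 358.9800
B/(C+T) = 4.7768
log10(P) = 8.3350 - 4.7768 = 3.5582
P = 10^3.5582 = 3615.4077 mmHg

3615.4077 mmHg


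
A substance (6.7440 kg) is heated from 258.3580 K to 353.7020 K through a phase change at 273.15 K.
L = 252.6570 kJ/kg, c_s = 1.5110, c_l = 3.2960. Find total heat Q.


Q1 (sensible, solid) = 6.7440 * 1.5110 * 14.7920 = 150.7332 kJ
Q2 (latent) = 6.7440 * 252.6570 = 1703.9188 kJ
Q3 (sensible, liquid) = 6.7440 * 3.2960 * 80.5520 = 1790.5279 kJ
Q_total = 3645.1799 kJ

3645.1799 kJ


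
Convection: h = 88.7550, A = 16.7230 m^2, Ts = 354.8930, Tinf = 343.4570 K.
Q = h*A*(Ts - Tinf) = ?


dT = 11.4360 K
Q = 88.7550 * 16.7230 * 11.4360 = 16973.8815 W

16973.8815 W


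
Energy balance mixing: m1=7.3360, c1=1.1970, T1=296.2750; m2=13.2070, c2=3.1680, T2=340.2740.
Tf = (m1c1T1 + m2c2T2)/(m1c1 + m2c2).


num = 16838.6356
den = 50.6210
Tf = 332.6415 K

332.6415 K


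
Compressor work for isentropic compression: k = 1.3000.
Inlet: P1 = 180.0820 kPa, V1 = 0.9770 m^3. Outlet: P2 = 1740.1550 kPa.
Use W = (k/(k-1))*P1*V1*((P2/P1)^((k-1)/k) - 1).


(k-1)/k = 0.2308
(P2/P1)^exp = 1.6879
W = 4.3333 * 180.0820 * 0.9770 * (1.6879 - 1) = 524.4247 kJ

524.4247 kJ


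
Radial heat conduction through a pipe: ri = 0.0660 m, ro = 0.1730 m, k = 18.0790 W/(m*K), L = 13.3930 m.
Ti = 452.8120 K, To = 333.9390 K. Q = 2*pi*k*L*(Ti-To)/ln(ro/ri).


dT = 118.8730 K
ln(ro/ri) = 0.9636
Q = 2*pi*18.0790*13.3930*118.8730 / 0.9636 = 187673.0727 W

187673.0727 W


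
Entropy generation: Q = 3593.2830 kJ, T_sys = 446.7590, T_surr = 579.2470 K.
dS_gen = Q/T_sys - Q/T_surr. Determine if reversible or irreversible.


dS_sys = 3593.2830/446.7590 = 8.0430 kJ/K
dS_surr = -3593.2830/579.2470 = -6.2034 kJ/K
dS_gen = 8.0430 - 6.2034 = 1.8396 kJ/K (irreversible)

dS_gen = 1.8396 kJ/K, irreversible


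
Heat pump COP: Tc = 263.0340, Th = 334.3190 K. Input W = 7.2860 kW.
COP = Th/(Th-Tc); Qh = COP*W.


COP = 334.3190 / 71.2850 = 4.6899
Qh = 4.6899 * 7.2860 = 34.1706 kW

COP = 4.6899, Qh = 34.1706 kW


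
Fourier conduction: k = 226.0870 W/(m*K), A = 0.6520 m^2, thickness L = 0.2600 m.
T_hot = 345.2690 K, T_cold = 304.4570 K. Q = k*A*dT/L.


dT = 40.8120 K
Q = 226.0870 * 0.6520 * 40.8120 / 0.2600 = 23138.6340 W

23138.6340 W


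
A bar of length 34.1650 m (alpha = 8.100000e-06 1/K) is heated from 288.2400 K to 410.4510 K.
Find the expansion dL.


dT = 122.2110 K
dL = 8.100000e-06 * 34.1650 * 122.2110 = 0.033820 m
L_final = 34.198820 m

dL = 0.033820 m


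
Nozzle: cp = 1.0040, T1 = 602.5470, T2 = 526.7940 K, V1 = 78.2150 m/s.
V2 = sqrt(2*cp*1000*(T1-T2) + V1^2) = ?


dT = 75.7530 K
2*cp*1000*dT = 152112.0240
V1^2 = 6117.5862
V2 = sqrt(158229.6102) = 397.7809 m/s

397.7809 m/s


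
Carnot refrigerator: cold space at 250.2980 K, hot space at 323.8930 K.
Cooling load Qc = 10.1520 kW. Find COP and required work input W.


COP = 250.2980 / 73.5950 = 3.4010
W = 10.1520 / 3.4010 = 2.9850 kW

COP = 3.4010, W = 2.9850 kW


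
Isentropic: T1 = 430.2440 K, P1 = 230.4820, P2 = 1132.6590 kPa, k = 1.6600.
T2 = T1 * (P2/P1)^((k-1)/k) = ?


(k-1)/k = 0.3976
(P2/P1)^exp = 1.8833
T2 = 430.2440 * 1.8833 = 810.2770 K

810.2770 K
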